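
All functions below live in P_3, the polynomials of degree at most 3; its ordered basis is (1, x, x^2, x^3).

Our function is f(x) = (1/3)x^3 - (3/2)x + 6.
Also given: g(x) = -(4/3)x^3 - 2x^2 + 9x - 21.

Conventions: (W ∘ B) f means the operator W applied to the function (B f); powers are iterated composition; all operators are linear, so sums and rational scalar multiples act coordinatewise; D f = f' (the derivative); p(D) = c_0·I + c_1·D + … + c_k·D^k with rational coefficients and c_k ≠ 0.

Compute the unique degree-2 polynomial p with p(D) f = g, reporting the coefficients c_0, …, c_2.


D^0 f = (1/3)x^3 - (3/2)x + 6
D^1 f = x^2 - 3/2
D^2 f = 2x
matching coefficients of g against c_0 f + c_1 Df + … from the top degree down determines the c_i
solution: c_0 = -4, c_1 = -2, c_2 = 3/2

c_0 = -4, c_1 = -2, c_2 = 3/2


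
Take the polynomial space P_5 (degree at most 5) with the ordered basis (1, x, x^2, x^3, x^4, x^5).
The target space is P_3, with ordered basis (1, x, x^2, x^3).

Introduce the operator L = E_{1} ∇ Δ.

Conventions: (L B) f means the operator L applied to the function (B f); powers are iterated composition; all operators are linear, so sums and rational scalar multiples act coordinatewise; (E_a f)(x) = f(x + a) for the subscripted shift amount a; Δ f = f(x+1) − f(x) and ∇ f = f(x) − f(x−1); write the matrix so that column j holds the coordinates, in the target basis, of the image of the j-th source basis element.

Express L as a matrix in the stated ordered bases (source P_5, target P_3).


image of 1: 0
image of x: 0
image of x^2: 2
image of x^3: 6x + 6
image of x^4: 12x^2 + 24x + 14
image of x^5: 20x^3 + 60x^2 + 70x + 30
each image's coordinates form column j of the matrix

the matrix is [[0, 0, 2, 6, 14, 30]; [0, 0, 0, 6, 24, 70]; [0, 0, 0, 0, 12, 60]; [0, 0, 0, 0, 0, 20]] (rows listed top to bottom)


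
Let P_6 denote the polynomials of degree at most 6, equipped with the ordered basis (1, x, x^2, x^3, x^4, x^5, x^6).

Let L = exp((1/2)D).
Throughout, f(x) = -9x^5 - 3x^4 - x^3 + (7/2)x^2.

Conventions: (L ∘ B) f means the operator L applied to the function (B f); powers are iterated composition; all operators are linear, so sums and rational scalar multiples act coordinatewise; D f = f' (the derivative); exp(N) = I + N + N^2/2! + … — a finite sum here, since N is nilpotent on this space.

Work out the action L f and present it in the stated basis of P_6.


g(x) = -9x^5 - (51/2)x^4 - (59/2)x^3 - (55/4)x^2 - (25/16)x + 9/32

order-1 term: -(45/2)x^4 - 6x^3 - (3/2)x^2 + (7/2)x
order-2 term: -(45/2)x^3 - (9/2)x^2 - (3/4)x + 7/8
order-3 term: -(45/4)x^2 - (3/2)x - 1/8
order-4 term: -(45/16)x - 3/16
order-5 term: -9/32
the series for exp((1/2)D) f terminates at order 5
exp((1/2)D) f = -9x^5 - (51/2)x^4 - (59/2)x^3 - (55/4)x^2 - (25/16)x + 9/32


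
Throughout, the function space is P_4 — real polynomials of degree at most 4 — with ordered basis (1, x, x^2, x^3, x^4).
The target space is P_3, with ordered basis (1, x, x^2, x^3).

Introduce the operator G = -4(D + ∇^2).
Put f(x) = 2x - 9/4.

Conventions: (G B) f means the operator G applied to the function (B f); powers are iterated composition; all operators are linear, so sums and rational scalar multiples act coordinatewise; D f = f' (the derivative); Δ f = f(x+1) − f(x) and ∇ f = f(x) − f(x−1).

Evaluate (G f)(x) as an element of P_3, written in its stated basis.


the result is g(x) = -8

D f = 2
∇ f = 2
∇ ∇ f = 0
(D + ∇^2) f = 2
(-4(D + ∇^2)) f = -8


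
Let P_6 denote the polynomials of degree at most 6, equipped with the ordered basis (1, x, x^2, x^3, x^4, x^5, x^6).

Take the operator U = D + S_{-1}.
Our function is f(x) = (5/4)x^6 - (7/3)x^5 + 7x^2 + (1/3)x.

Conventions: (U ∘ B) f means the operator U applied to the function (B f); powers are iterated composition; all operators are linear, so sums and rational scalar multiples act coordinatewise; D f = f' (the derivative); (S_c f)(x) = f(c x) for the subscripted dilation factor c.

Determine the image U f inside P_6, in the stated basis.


D f = (15/2)x^5 - (35/3)x^4 + 14x + 1/3
S_{-1} f = (5/4)x^6 + (7/3)x^5 + 7x^2 - (1/3)x
(D + S_{-1}) f = (5/4)x^6 + (59/6)x^5 - (35/3)x^4 + 7x^2 + (41/3)x + 1/3

the result is g(x) = (5/4)x^6 + (59/6)x^5 - (35/3)x^4 + 7x^2 + (41/3)x + 1/3


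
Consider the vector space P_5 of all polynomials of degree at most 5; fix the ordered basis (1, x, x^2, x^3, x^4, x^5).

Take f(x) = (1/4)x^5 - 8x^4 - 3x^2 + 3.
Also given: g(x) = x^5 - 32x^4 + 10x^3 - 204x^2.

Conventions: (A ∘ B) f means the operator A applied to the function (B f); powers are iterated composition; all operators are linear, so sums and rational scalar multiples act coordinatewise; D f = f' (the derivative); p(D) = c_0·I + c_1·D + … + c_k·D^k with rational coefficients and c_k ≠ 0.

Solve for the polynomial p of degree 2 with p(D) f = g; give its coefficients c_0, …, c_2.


D^0 f = (1/4)x^5 - 8x^4 - 3x^2 + 3
D^1 f = (5/4)x^4 - 32x^3 - 6x
D^2 f = 5x^3 - 96x^2 - 6
matching coefficients of g against c_0 f + c_1 Df + … from the top degree down determines the c_i
solution: c_0 = 4, c_1 = 0, c_2 = 2

c_0 = 4, c_1 = 0, c_2 = 2


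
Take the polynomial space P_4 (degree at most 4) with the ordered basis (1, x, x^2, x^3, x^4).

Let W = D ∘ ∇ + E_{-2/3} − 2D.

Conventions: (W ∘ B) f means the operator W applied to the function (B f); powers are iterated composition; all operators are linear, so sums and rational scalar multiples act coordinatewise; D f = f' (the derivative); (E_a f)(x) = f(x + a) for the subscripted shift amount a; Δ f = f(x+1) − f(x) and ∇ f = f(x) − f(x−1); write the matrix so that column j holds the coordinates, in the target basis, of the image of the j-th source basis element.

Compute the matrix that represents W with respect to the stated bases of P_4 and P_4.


the matrix is [[1, -8/3, 22/9, -89/27, 340/81]; [0, 1, -16/3, 22/3, -356/27]; [0, 0, 1, -8, 44/3]; [0, 0, 0, 1, -32/3]; [0, 0, 0, 0, 1]] (rows listed top to bottom)

image of 1: 1
image of x: x - 8/3
image of x^2: x^2 - (16/3)x + 22/9
image of x^3: x^3 - 8x^2 + (22/3)x - 89/27
image of x^4: x^4 - (32/3)x^3 + (44/3)x^2 - (356/27)x + 340/81
each image's coordinates form column j of the matrix


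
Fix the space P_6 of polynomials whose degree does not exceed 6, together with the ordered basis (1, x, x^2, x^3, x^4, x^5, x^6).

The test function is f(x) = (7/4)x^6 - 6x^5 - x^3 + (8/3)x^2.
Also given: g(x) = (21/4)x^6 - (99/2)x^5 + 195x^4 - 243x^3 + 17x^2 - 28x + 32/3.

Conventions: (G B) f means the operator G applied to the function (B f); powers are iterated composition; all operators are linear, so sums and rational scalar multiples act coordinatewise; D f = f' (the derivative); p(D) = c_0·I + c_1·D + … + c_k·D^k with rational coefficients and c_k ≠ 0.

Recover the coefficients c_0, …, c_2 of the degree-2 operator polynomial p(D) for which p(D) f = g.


p(D) = 3·I − 3·D + 2·D^2, i.e. c_0 = 3, c_1 = -3, c_2 = 2

D^0 f = (7/4)x^6 - 6x^5 - x^3 + (8/3)x^2
D^1 f = (21/2)x^5 - 30x^4 - 3x^2 + (16/3)x
D^2 f = (105/2)x^4 - 120x^3 - 6x + 16/3
matching coefficients of g against c_0 f + c_1 Df + … from the top degree down determines the c_i
solution: c_0 = 3, c_1 = -3, c_2 = 2


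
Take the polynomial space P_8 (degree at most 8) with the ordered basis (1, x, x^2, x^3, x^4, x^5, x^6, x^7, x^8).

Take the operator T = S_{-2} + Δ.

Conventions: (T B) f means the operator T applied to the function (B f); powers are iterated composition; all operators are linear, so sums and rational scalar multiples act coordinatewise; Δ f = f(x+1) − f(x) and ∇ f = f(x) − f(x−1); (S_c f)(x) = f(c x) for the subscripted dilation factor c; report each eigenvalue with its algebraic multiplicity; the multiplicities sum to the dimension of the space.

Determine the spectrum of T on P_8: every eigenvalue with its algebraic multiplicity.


image of 1: 1
image of x: -2x + 1
image of x^2: 4x^2 + 2x + 1
image of x^3: -8x^3 + 3x^2 + 3x + 1
image of x^4: 16x^4 + 4x^3 + 6x^2 + 4x + 1
image of x^5: -32x^5 + 5x^4 + 10x^3 + 10x^2 + 5x + 1
image of x^6: 64x^6 + 6x^5 + 15x^4 + 20x^3 + 15x^2 + 6x + 1
image of x^7: -128x^7 + 7x^6 + 21x^5 + 35x^4 + 35x^3 + 21x^2 + 7x + 1
image of x^8: 256x^8 + 8x^7 + 28x^6 + 56x^5 + 70x^4 + 56x^3 + 28x^2 + 8x + 1
the matrix is upper triangular; its diagonal is (1, -2, 4, -8, 16, -32, 64, -128, 256)
for a triangular matrix the eigenvalues are the diagonal entries, with algebraic multiplicity their repetition count

λ = -128 (multiplicity 1), λ = -32 (multiplicity 1), λ = -8 (multiplicity 1), λ = -2 (multiplicity 1), λ = 1 (multiplicity 1), λ = 4 (multiplicity 1), λ = 16 (multiplicity 1), λ = 64 (multiplicity 1), λ = 256 (multiplicity 1)


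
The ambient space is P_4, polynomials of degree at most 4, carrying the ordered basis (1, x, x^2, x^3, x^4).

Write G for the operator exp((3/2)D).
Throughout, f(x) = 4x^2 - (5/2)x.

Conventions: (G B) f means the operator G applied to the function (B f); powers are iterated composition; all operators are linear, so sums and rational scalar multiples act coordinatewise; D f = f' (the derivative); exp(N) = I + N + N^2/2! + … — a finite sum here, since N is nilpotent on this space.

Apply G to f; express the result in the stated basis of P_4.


the image equals g(x) = 4x^2 + (19/2)x + 21/4

order-1 term: 12x - 15/4
order-2 term: 9
the series for exp((3/2)D) f terminates at order 2
exp((3/2)D) f = 4x^2 + (19/2)x + 21/4


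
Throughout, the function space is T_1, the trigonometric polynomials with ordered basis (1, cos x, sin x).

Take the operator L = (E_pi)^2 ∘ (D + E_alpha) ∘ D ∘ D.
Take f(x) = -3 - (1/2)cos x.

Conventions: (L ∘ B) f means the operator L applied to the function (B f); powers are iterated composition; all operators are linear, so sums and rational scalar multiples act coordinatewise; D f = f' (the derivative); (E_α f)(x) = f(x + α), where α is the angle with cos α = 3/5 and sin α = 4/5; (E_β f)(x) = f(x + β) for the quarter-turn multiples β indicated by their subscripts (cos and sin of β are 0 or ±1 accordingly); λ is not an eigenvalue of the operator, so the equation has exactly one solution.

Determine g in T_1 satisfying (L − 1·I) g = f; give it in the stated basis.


the result is g(x) = 3 + (4/29)cos x + (9/58)sin x

write g with unknown coordinates in the stated basis and equate coefficients in (L − 1·I) g = f
solving from the highest basis element down gives g = 3 + (4/29)cos x + (9/58)sin x
check: L g = -(21/58)cos x + (9/58)sin x
so L g − 1·g = -3 - (1/2)cos x = f ✓


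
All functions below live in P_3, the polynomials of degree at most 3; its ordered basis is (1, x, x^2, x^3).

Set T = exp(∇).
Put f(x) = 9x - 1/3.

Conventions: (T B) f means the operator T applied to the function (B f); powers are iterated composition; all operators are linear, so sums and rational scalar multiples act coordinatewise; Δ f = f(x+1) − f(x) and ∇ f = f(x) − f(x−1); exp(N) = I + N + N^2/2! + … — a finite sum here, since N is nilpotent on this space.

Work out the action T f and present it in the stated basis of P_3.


g(x) = 9x + 26/3

order-1 term: 9
the series for exp(∇) f terminates at order 1
exp(∇) f = 9x + 26/3


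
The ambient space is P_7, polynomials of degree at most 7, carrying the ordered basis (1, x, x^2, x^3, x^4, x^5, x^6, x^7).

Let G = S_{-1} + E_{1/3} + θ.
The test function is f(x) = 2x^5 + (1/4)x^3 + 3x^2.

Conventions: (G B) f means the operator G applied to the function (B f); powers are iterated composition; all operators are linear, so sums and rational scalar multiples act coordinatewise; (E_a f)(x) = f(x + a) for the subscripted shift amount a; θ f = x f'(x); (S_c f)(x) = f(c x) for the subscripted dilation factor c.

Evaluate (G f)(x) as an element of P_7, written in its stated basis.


S_{-1} f = -2x^5 - (1/4)x^3 + 3x^2
E_{1/3} f = 2x^5 + (10/3)x^4 + (89/36)x^3 + (431/108)x^2 + (715/324)x + 341/972
θ f = 10x^5 + (3/4)x^3 + 6x^2
(S_{-1} + E_{1/3} + θ) f = 10x^5 + (10/3)x^4 + (107/36)x^3 + (1403/108)x^2 + (715/324)x + 341/972

the image equals g(x) = 10x^5 + (10/3)x^4 + (107/36)x^3 + (1403/108)x^2 + (715/324)x + 341/972


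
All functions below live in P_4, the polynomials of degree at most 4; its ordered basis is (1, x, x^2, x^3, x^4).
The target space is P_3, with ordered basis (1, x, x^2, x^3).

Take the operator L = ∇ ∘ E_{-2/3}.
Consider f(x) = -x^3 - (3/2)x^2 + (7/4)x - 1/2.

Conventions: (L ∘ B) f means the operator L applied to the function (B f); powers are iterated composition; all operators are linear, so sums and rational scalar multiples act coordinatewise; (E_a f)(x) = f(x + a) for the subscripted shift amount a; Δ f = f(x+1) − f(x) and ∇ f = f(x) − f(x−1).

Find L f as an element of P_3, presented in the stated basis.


E_{-2/3} f = -x^3 + (1/2)x^2 + (29/12)x - 55/27
∇ E_{-2/3} f = -3x^2 + 4x + 11/12

the image equals g(x) = -3x^2 + 4x + 11/12


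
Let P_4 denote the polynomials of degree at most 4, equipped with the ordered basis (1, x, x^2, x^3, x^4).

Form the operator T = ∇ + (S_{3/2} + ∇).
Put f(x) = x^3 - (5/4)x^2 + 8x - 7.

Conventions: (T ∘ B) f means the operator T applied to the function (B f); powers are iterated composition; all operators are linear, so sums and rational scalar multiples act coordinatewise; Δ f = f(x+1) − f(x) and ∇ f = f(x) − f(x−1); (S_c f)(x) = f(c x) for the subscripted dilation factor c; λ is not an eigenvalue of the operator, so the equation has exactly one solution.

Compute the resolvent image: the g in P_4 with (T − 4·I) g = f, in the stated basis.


write g with unknown coordinates in the stated basis and equate coefficients in (T − 4·I) g = f
solving from the highest basis element down gives g = -(8/5)x^3 - (167/35)x^2 - (1224/175)x - 113/525
check: T g = -(27/5)x^3 - (2847/140)x^2 - (3496/175)x - 4127/525
so T g − 4·g = x^3 - (5/4)x^2 + 8x - 7 = f ✓

g(x) = -(8/5)x^3 - (167/35)x^2 - (1224/175)x - 113/525


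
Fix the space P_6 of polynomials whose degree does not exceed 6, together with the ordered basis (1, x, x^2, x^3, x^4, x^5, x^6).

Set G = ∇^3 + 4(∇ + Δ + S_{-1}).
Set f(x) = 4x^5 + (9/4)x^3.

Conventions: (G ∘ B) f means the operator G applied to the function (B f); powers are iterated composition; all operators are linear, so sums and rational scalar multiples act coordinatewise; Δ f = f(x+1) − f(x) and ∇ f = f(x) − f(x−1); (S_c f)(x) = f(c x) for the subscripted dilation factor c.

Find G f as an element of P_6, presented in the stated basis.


the result is g(x) = -16x^5 + 160x^4 - 9x^3 + 614x^2 - 720x + 1327/2

∇ f = 20x^4 - 40x^3 + (187/4)x^2 - (107/4)x + 25/4
∇ ∇ f = 80x^3 - 240x^2 + (587/2)x - 267/2
∇ ∇ ∇ f = 240x^2 - 720x + 1227/2
∇ f = 20x^4 - 40x^3 + (187/4)x^2 - (107/4)x + 25/4
Δ f = 20x^4 + 40x^3 + (187/4)x^2 + (107/4)x + 25/4
S_{-1} f = -4x^5 - (9/4)x^3
(∇ + Δ + S_{-1}) f = -4x^5 + 40x^4 - (9/4)x^3 + (187/2)x^2 + 25/2
(4(∇ + Δ + S_{-1})) f = -16x^5 + 160x^4 - 9x^3 + 374x^2 + 50
(∇^3 + 4(∇ + Δ + S_{-1})) f = -16x^5 + 160x^4 - 9x^3 + 614x^2 - 720x + 1327/2


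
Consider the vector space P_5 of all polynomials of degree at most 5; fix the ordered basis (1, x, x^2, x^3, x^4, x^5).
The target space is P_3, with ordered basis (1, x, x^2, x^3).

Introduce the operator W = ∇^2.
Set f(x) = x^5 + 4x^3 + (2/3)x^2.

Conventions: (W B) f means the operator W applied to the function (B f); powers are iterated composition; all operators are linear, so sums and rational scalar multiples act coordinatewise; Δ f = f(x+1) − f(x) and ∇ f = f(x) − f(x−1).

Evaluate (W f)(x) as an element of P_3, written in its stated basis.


g(x) = 20x^3 - 60x^2 + 94x - 158/3

∇ f = 5x^4 - 10x^3 + 22x^2 - (47/3)x + 13/3
∇ ∇ f = 20x^3 - 60x^2 + 94x - 158/3


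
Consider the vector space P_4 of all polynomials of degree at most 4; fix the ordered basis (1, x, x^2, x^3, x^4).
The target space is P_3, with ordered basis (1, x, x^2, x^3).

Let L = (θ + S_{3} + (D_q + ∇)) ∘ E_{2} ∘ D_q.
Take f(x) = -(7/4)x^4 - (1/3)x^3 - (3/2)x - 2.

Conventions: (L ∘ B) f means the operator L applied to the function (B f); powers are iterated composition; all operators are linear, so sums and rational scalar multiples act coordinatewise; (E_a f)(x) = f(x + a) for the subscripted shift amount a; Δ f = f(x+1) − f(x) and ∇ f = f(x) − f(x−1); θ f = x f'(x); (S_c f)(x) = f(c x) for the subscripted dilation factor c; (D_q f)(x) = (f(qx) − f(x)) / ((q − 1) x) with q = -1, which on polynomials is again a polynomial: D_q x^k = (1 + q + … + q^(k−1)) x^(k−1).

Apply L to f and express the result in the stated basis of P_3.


the result is g(x) = -(11/3)x^2 - 6x - 31/6

D_q f = -(1/3)x^2 - 3/2
E_{2} D_q f = -(1/3)x^2 - (4/3)x - 17/6
θ (E_{2} ∘ D_q) f = -(2/3)x^2 - (4/3)x
S_{3} (E_{2} ∘ D_q) f = -3x^2 - 4x - 17/6
D_q (E_{2} ∘ D_q) f = -4/3
∇ (E_{2} ∘ D_q) f = -(2/3)x - 1
(D_q + ∇) (E_{2} ∘ D_q) f = -(2/3)x - 7/3
(θ + S_{3} + (D_q + ∇)) (E_{2} ∘ D_q) f = -(11/3)x^2 - 6x - 31/6


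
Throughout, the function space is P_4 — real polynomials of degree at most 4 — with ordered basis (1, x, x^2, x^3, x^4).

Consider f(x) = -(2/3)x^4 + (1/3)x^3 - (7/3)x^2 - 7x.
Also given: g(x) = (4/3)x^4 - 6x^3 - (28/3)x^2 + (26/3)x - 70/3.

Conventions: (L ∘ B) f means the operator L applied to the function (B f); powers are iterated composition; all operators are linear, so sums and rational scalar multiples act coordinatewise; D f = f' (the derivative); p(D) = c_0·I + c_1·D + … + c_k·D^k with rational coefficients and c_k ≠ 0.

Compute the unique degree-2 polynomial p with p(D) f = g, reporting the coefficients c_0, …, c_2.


D^0 f = -(2/3)x^4 + (1/3)x^3 - (7/3)x^2 - 7x
D^1 f = -(8/3)x^3 + x^2 - (14/3)x - 7
D^2 f = -8x^2 + 2x - 14/3
matching coefficients of g against c_0 f + c_1 Df + … from the top degree down determines the c_i
solution: c_0 = -2, c_1 = 2, c_2 = 2

p(D) = -2·I + 2·D + 2·D^2, i.e. c_0 = -2, c_1 = 2, c_2 = 2


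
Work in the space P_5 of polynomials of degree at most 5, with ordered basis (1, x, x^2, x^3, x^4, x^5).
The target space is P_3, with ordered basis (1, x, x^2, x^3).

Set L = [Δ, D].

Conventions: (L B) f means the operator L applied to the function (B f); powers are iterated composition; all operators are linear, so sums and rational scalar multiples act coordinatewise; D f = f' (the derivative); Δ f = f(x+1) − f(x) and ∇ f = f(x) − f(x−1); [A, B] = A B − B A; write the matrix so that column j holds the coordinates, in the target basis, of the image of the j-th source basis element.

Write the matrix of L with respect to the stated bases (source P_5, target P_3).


the matrix is [[0, 0, 0, 0, 0, 0]; [0, 0, 0, 0, 0, 0]; [0, 0, 0, 0, 0, 0]; [0, 0, 0, 0, 0, 0]] (rows listed top to bottom)

image of 1: 0
image of x: 0
image of x^2: 0
image of x^3: 0
image of x^4: 0
image of x^5: 0
each image's coordinates form column j of the matrix


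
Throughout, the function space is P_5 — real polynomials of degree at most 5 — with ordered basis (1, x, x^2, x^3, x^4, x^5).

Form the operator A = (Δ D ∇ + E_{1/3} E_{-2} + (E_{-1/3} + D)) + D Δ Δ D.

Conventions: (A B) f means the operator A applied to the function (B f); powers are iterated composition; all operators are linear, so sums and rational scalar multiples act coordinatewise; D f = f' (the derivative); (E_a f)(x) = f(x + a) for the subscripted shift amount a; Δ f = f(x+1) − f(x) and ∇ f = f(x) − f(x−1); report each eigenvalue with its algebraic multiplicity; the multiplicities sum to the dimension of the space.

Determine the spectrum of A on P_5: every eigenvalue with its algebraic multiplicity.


image of 1: 2
image of x: 2x - 1
image of x^2: 2x^2 - 2x + 26/9
image of x^3: 2x^3 - 3x^2 + (26/3)x + 4/3
image of x^4: 2x^4 - 4x^3 + (52/3)x^2 + (16/3)x + 2570/81
image of x^5: 2x^5 - 5x^4 + (260/9)x^3 + (40/3)x^2 + (12850/81)x + 9488/81
the matrix is upper triangular; its diagonal is (2, 2, 2, 2, 2, 2)
for a triangular matrix the eigenvalues are the diagonal entries, with algebraic multiplicity their repetition count

λ = 2 (multiplicity 6)


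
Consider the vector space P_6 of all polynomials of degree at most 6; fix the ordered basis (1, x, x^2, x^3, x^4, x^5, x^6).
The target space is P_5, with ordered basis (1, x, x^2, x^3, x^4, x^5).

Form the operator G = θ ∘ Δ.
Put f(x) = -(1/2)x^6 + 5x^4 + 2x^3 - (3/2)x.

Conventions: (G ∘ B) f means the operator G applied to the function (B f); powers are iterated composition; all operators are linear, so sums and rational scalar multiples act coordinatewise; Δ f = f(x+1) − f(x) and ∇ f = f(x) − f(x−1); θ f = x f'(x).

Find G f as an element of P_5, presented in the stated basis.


the result is g(x) = -15x^5 - 30x^4 + 30x^3 + 57x^2 + 23x

Δ f = -3x^5 - (15/2)x^4 + 10x^3 + (57/2)x^2 + 23x + 5
θ Δ f = -15x^5 - 30x^4 + 30x^3 + 57x^2 + 23x


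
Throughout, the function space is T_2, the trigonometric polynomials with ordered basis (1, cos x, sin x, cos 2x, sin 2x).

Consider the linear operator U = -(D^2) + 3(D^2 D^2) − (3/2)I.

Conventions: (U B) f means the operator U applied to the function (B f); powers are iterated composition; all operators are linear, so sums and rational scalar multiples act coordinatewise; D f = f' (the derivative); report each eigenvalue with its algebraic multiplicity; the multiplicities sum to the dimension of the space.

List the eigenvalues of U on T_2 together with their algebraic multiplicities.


λ = -3/2 (multiplicity 1), λ = 5/2 (multiplicity 2), λ = 101/2 (multiplicity 2)

image of 1: -3/2
image of cos x: (5/2)cos x
image of sin x: (5/2)sin x
image of cos 2x: (101/2)cos 2x
image of sin 2x: (101/2)sin 2x
the matrix is diagonal; its diagonal is (-3/2, 5/2, 5/2, 101/2, 101/2)
for a triangular matrix the eigenvalues are the diagonal entries, with algebraic multiplicity their repetition count


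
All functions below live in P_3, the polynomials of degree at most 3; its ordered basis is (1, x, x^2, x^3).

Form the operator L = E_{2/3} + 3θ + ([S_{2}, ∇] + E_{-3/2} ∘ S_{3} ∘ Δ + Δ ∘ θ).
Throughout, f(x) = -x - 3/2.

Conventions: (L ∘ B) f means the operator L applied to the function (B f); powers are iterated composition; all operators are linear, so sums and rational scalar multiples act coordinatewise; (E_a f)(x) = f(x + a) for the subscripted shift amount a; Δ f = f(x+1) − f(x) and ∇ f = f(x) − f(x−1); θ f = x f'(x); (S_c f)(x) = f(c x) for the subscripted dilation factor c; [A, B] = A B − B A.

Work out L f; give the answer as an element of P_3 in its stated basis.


E_{2/3} f = -x - 13/6
θ f = -x
(3θ) f = -3x
∇ f = -1
S_{2} ∇ f = -1
S_{2} f = -2x - 3/2
∇ S_{2} f = -2
[S_{2}, ∇] f = 1
Δ f = -1
S_{3} Δ f = -1
E_{-3/2} S_{3} Δ f = -1
θ f = -x
Δ θ f = -1
([S_{2}, ∇] + E_{-3/2} ∘ S_{3} ∘ Δ + Δ ∘ θ) f = -1
(E_{2/3} + 3θ + ([S_{2}, ∇] + E_{-3/2} ∘ S_{3} ∘ Δ + Δ ∘ θ)) f = -4x - 19/6

g(x) = -4x - 19/6


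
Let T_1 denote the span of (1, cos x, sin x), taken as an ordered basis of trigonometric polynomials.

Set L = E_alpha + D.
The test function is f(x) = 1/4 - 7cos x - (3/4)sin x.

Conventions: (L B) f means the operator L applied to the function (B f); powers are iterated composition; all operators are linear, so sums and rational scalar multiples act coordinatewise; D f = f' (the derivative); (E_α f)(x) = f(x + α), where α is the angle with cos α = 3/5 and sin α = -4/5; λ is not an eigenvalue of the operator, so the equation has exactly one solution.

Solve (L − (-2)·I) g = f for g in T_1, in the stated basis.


write g with unknown coordinates in the stated basis and equate coefficients in (L − (-2)·I) g = f
solving from the highest basis element down gives g = 1/12 - (361/136)cos x - (67/136)sin x
check: L g = 1/12 - (115/68)cos x + (4/17)sin x
so L g − (-2)·g = 1/4 - 7cos x - (3/4)sin x = f ✓

the result is g(x) = 1/12 - (361/136)cos x - (67/136)sin x


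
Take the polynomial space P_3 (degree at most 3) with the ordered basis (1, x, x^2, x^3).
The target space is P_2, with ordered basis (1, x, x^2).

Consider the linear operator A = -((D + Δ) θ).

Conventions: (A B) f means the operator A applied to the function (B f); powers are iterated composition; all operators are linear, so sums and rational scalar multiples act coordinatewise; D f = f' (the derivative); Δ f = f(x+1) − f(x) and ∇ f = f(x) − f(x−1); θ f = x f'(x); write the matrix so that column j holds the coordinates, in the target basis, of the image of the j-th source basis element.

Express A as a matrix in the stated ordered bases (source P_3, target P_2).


the matrix is [[0, -2, -2, -3]; [0, 0, -8, -9]; [0, 0, 0, -18]] (rows listed top to bottom)

image of 1: 0
image of x: -2
image of x^2: -8x - 2
image of x^3: -18x^2 - 9x - 3
each image's coordinates form column j of the matrix


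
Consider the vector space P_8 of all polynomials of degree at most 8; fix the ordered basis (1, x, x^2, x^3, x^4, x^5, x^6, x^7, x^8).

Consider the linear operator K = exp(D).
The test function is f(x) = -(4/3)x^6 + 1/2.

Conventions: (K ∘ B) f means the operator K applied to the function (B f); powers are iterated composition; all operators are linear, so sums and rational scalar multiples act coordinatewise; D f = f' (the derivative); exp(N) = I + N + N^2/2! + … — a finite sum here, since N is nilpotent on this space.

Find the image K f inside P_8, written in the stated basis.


g(x) = -(4/3)x^6 - 8x^5 - 20x^4 - (80/3)x^3 - 20x^2 - 8x - 5/6

order-1 term: -8x^5
order-2 term: -20x^4
order-3 term: -(80/3)x^3
order-4 term: -20x^2
order-5 term: -8x
order-6 term: -4/3
the series for exp(D) f terminates at order 6
exp(D) f = -(4/3)x^6 - 8x^5 - 20x^4 - (80/3)x^3 - 20x^2 - 8x - 5/6


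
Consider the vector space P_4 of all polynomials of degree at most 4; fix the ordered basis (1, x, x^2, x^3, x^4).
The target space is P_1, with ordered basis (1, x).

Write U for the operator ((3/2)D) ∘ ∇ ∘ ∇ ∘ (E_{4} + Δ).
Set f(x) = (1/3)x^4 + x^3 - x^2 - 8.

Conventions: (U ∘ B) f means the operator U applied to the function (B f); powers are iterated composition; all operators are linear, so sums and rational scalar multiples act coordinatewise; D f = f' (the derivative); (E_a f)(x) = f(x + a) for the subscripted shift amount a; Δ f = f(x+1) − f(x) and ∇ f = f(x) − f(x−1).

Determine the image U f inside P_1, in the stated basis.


E_{4} f = (1/3)x^4 + (19/3)x^3 + 43x^2 + (376/3)x + 376/3
Δ f = (4/3)x^3 + 5x^2 + (7/3)x + 1/3
(E_{4} + Δ) f = (1/3)x^4 + (23/3)x^3 + 48x^2 + (383/3)x + 377/3
∇ (E_{4} + Δ) f = (4/3)x^3 + 21x^2 + (223/3)x + 87
∇ ∇ (E_{4} + Δ) f = 4x^2 + 38x + 164/3
D ∇ ∇ (E_{4} + Δ) f = 8x + 38
((3/2)D) ∇ ∇ (E_{4} + Δ) f = 12x + 57

g(x) = 12x + 57


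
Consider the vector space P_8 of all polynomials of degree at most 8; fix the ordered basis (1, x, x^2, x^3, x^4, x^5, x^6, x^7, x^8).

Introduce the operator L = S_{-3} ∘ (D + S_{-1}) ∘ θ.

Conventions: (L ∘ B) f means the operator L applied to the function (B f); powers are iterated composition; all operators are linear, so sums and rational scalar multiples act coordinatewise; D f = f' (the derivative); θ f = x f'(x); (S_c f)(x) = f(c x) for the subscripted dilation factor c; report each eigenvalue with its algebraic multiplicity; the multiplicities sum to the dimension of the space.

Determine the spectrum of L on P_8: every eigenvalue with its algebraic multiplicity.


λ = 0 (multiplicity 1), λ = 3 (multiplicity 1), λ = 18 (multiplicity 1), λ = 81 (multiplicity 1), λ = 324 (multiplicity 1), λ = 1215 (multiplicity 1), λ = 4374 (multiplicity 1), λ = 15309 (multiplicity 1), λ = 52488 (multiplicity 1)

image of 1: 0
image of x: 3x + 1
image of x^2: 18x^2 - 12x
image of x^3: 81x^3 + 81x^2
image of x^4: 324x^4 - 432x^3
image of x^5: 1215x^5 + 2025x^4
image of x^6: 4374x^6 - 8748x^5
image of x^7: 15309x^7 + 35721x^6
image of x^8: 52488x^8 - 139968x^7
the matrix is upper triangular; its diagonal is (0, 3, 18, 81, 324, 1215, 4374, 15309, 52488)
for a triangular matrix the eigenvalues are the diagonal entries, with algebraic multiplicity their repetition count


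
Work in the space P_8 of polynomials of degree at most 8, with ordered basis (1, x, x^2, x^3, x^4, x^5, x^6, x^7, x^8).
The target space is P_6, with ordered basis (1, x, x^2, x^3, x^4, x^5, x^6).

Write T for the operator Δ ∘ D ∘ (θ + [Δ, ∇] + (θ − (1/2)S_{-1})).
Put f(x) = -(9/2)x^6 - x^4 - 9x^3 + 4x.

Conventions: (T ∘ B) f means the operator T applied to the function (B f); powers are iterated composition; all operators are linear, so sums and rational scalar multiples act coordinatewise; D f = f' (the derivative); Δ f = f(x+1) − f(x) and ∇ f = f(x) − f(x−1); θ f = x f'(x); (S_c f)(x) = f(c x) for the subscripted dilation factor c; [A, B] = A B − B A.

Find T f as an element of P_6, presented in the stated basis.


θ f = -27x^6 - 4x^4 - 27x^3 + 4x
∇ f = -27x^5 + (135/2)x^4 - 94x^3 + (93/2)x^2 - 4x + 1/2
Δ ∇ f = -135x^4 - 147x^2 - 54x - 11
Δ f = -27x^5 - (135/2)x^4 - 94x^3 - (201/2)x^2 - 58x - 21/2
∇ Δ f = -135x^4 - 147x^2 - 54x - 11
[Δ, ∇] f = 0
θ f = -27x^6 - 4x^4 - 27x^3 + 4x
S_{-1} f = -(9/2)x^6 - x^4 + 9x^3 - 4x
(-(1/2)S_{-1}) f = (9/4)x^6 + (1/2)x^4 - (9/2)x^3 + 2x
(θ − (1/2)S_{-1}) f = -(99/4)x^6 - (7/2)x^4 - (63/2)x^3 + 6x
(θ + [Δ, ∇] + (θ − (1/2)S_{-1})) f = -(207/4)x^6 - (15/2)x^4 - (117/2)x^3 + 10x
D (θ + [Δ, ∇] + (θ − (1/2)S_{-1})) f = -(621/2)x^5 - 30x^3 - (351/2)x^2 + 10
Δ D (θ + [Δ, ∇] + (θ − (1/2)S_{-1})) f = -(3105/2)x^4 - 3105x^3 - 3195x^2 - (3987/2)x - 516

g(x) = -(3105/2)x^4 - 3105x^3 - 3195x^2 - (3987/2)x - 516


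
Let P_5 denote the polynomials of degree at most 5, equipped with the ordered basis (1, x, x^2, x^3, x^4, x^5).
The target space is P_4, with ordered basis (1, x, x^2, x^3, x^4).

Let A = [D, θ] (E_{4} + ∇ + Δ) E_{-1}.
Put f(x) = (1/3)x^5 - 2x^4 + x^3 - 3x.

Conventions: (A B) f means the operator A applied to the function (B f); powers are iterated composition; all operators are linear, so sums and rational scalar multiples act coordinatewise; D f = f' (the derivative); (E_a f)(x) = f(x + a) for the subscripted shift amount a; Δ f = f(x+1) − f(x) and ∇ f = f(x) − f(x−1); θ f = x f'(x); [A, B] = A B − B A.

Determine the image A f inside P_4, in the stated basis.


g(x) = (5/3)x^4 + (76/3)x^3 - 67x^2 + (430/3)x - 479/3

E_{-1} f = (1/3)x^5 - (11/3)x^4 + (37/3)x^3 - (55/3)x^2 + (29/3)x - 1/3
E_{4} E_{-1} f = (1/3)x^5 + 3x^4 + 7x^3 - 9x^2 - 57x - 63
∇ E_{-1} f = (5/3)x^4 - 18x^3 + (187/3)x^2 - 90x + 133/3
Δ E_{-1} f = (5/3)x^4 - (34/3)x^3 + (55/3)x^2 - (38/3)x + 1/3
(E_{4} + ∇ + Δ) E_{-1} f = (1/3)x^5 + (19/3)x^4 - (67/3)x^3 + (215/3)x^2 - (479/3)x - 55/3
θ (E_{4} + ∇ + Δ) E_{-1} f = (5/3)x^5 + (76/3)x^4 - 67x^3 + (430/3)x^2 - (479/3)x
D θ (E_{4} + ∇ + Δ) E_{-1} f = (25/3)x^4 + (304/3)x^3 - 201x^2 + (860/3)x - 479/3
D (E_{4} + ∇ + Δ) E_{-1} f = (5/3)x^4 + (76/3)x^3 - 67x^2 + (430/3)x - 479/3
θ D (E_{4} + ∇ + Δ) E_{-1} f = (20/3)x^4 + 76x^3 - 134x^2 + (430/3)x
[D, θ] (E_{4} + ∇ + Δ) E_{-1} f = (5/3)x^4 + (76/3)x^3 - 67x^2 + (430/3)x - 479/3


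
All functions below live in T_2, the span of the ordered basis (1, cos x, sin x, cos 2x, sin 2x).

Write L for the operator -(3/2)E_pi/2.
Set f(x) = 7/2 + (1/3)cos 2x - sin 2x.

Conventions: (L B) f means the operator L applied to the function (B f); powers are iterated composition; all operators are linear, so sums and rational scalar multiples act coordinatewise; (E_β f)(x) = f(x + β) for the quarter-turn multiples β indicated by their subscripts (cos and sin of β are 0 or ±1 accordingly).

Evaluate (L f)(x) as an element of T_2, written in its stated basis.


g(x) = -21/4 + (1/2)cos 2x - (3/2)sin 2x

E_pi/2 f = 7/2 - (1/3)cos 2x + sin 2x
(-(3/2)E_pi/2) f = -21/4 + (1/2)cos 2x - (3/2)sin 2x


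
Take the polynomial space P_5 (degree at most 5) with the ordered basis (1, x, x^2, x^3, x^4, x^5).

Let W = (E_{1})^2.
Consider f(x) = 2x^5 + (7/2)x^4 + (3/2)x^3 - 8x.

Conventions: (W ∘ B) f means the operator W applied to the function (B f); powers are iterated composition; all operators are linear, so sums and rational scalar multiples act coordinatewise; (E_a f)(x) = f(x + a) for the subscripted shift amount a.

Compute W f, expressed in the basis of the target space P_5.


E_{1} f = 2x^5 + (27/2)x^4 + (71/2)x^3 + (91/2)x^2 + (41/2)x - 1
E_{1} E_{1} f = 2x^5 + (47/2)x^4 + (219/2)x^3 + 253x^2 + 282x + 116

the result is g(x) = 2x^5 + (47/2)x^4 + (219/2)x^3 + 253x^2 + 282x + 116


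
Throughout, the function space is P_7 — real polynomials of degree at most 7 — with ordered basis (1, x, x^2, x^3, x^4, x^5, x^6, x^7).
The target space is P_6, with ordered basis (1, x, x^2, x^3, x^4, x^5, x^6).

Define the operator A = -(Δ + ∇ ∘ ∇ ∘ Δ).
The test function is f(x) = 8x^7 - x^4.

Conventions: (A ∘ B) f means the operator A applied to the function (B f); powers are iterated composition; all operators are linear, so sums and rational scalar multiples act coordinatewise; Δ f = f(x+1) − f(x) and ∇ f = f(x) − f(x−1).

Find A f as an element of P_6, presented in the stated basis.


Δ f = 56x^6 + 168x^5 + 280x^4 + 276x^3 + 162x^2 + 52x + 7
Δ f = 56x^6 + 168x^5 + 280x^4 + 276x^3 + 162x^2 + 52x + 7
∇ Δ f = 336x^5 + 560x^3 - 12x^2 + 112x - 2
∇ ∇ Δ f = 1680x^4 - 3360x^3 + 5040x^2 - 3384x + 1020
(Δ + ∇ ∘ ∇ ∘ Δ) f = 56x^6 + 168x^5 + 1960x^4 - 3084x^3 + 5202x^2 - 3332x + 1027
(-(Δ + ∇ ∘ ∇ ∘ Δ)) f = -56x^6 - 168x^5 - 1960x^4 + 3084x^3 - 5202x^2 + 3332x - 1027

the result is g(x) = -56x^6 - 168x^5 - 1960x^4 + 3084x^3 - 5202x^2 + 3332x - 1027


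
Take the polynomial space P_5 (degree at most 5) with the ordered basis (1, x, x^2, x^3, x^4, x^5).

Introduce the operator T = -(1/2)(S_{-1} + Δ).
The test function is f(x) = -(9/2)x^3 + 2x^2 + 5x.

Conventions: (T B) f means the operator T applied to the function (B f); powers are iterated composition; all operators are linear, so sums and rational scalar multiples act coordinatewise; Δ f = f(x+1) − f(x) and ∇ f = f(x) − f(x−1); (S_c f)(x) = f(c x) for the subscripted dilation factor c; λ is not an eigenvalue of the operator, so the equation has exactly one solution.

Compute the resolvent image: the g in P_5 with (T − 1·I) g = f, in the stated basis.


g(x) = 9x^3 - (31/3)x^2 - (49/3)x + 53/9

write g with unknown coordinates in the stated basis and equate coefficients in (T − 1·I) g = f
solving from the highest basis element down gives g = 9x^3 - (31/3)x^2 - (49/3)x + 53/9
check: T g = (9/2)x^3 - (25/3)x^2 - (34/3)x + 53/9
so T g − 1·g = -(9/2)x^3 + 2x^2 + 5x = f ✓


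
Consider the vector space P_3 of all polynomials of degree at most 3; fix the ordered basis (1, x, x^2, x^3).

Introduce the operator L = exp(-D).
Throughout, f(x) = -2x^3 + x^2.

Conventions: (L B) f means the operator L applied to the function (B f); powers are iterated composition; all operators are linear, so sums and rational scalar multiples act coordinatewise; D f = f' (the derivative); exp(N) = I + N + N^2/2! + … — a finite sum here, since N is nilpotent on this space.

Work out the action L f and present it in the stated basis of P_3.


order-1 term: 6x^2 - 2x
order-2 term: -6x + 1
order-3 term: 2
the series for exp(-D) f terminates at order 3
exp(-D) f = -2x^3 + 7x^2 - 8x + 3

the result is g(x) = -2x^3 + 7x^2 - 8x + 3


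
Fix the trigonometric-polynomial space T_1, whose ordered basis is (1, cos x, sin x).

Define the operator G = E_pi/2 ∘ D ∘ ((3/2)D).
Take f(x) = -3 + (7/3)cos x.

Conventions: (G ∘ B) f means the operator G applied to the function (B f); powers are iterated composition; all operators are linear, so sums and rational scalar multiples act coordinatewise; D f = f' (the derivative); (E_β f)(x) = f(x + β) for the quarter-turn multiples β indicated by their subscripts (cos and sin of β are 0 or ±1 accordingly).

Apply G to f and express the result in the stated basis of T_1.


D f = -(7/3)sin x
((3/2)D) f = -(7/2)sin x
D ((3/2)D) f = -(7/2)cos x
E_pi/2 D ((3/2)D) f = (7/2)sin x

the result is g(x) = (7/2)sin x


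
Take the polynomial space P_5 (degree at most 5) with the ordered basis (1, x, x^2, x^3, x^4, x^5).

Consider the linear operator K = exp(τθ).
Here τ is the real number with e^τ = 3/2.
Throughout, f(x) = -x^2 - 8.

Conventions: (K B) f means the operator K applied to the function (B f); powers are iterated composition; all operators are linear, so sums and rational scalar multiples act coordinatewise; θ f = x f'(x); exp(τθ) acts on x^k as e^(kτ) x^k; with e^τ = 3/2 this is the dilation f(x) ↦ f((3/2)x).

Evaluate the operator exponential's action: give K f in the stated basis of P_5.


exp(τθ) x^k = e^(kτ) x^k; with e^τ = 3/2 this sends x^k to (3/2)^k x^k
x^2 ↦ 9/4 x^2
applying this coordinatewise to f: exp(τθ) f = -(9/4)x^2 - 8

g(x) = -(9/4)x^2 - 8


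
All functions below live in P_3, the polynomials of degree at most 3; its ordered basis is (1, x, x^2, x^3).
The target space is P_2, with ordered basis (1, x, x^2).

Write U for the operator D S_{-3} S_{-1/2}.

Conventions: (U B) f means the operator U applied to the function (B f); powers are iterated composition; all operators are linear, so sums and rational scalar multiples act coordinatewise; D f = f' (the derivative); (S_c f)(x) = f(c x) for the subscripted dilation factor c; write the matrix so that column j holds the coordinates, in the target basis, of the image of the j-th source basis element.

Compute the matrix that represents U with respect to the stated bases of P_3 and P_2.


the matrix is [[0, 3/2, 0, 0]; [0, 0, 9/2, 0]; [0, 0, 0, 81/8]] (rows listed top to bottom)

image of 1: 0
image of x: 3/2
image of x^2: (9/2)x
image of x^3: (81/8)x^2
each image's coordinates form column j of the matrix


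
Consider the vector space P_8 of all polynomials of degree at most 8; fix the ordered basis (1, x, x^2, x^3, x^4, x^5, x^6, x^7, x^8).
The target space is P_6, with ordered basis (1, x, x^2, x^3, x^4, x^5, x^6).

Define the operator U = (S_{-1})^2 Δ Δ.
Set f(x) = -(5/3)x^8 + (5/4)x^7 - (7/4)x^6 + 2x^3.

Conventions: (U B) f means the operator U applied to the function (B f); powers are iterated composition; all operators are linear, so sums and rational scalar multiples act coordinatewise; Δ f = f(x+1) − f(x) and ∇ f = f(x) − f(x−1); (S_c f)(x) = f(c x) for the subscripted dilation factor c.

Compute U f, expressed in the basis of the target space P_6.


the result is g(x) = -(280/3)x^6 - (1015/2)x^5 - (4270/3)x^4 - (4795/2)x^3 - (7420/3)x^2 - (2881/2)x - 1087/3

Δ f = -(40/3)x^7 - (455/12)x^6 - (931/12)x^5 - (595/6)x^4 - (1015/12)x^3 - (122/3)x^2 - (109/12)x - 1/6
Δ Δ f = -(280/3)x^6 - (1015/2)x^5 - (4270/3)x^4 - (4795/2)x^3 - (7420/3)x^2 - (2881/2)x - 1087/3
S_{-1} Δ Δ f = -(280/3)x^6 + (1015/2)x^5 - (4270/3)x^4 + (4795/2)x^3 - (7420/3)x^2 + (2881/2)x - 1087/3
S_{-1} S_{-1} Δ Δ f = -(280/3)x^6 - (1015/2)x^5 - (4270/3)x^4 - (4795/2)x^3 - (7420/3)x^2 - (2881/2)x - 1087/3


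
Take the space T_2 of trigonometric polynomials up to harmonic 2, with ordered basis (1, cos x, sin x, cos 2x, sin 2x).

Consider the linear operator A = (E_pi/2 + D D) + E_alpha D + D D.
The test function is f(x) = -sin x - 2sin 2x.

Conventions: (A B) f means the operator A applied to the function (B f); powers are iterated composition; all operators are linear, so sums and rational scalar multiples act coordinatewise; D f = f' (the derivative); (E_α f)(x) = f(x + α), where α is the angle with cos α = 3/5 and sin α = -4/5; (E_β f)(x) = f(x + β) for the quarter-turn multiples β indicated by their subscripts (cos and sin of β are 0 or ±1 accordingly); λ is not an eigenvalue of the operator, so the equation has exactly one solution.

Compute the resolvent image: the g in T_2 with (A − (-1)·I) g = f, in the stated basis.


the result is g(x) = (8/13)cos x + (1/13)sin x - (7/233)cos 2x + (76/233)sin 2x

write g with unknown coordinates in the stated basis and equate coefficients in (A − (-1)·I) g = f
solving from the highest basis element down gives g = (8/13)cos x + (1/13)sin x - (7/233)cos 2x + (76/233)sin 2x
check: A g = -(8/13)cos x - (14/13)sin x + (7/233)cos 2x - (542/233)sin 2x
so A g − (-1)·g = -sin x - 2sin 2x = f ✓
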